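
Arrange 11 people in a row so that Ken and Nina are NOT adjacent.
Total - adjacent = 11! - (11-1)!×2 = 39916800 - 7257600 = 32659200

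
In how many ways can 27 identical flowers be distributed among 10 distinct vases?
C(27+10-1, 10-1) = C(36, 9) = 94143280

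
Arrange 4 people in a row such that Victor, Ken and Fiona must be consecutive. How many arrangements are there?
Treat the 3 as one block: (4-3+1)! × 3! = 2 × 6 = 12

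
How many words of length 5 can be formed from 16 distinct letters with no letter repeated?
P(16,5) = 16!/(16-5)! = 524160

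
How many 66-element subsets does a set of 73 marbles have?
C(73,66) = 73!/(66!×7!) = 1629348612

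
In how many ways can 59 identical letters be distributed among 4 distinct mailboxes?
C(59+4-1, 4-1) = C(62, 3) = 37820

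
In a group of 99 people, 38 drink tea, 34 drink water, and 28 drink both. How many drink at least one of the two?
|A∪B| = |A| + |B| - |A∩B| = 38 + 34 - 28 = 44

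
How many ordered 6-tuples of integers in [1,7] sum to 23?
Coefficient of x^23 in (x + x² + ... + x^7)^6. By inclusion-exclusion on dice exceeding 7: Σ_j (-1)^j C(6,j)·C(23-1-7j, 5) = C(6,0)·C(22,5) - C(6,1)·C(15,5) + C(6,2)·C(8,5) = 1·26334 - 6·3003 + 15·56 = 9156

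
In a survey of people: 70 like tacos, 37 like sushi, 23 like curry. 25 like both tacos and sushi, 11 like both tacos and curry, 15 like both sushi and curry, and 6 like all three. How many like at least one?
|A∪B∪C| = 70+37+23-25-11-15+6 = 85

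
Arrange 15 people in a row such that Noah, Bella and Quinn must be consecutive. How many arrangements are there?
Treat the 3 as one block: (15-3+1)! × 3! = 6227020800 × 6 = 37362124800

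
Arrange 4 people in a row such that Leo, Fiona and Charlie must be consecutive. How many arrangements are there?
Treat the 3 as one block: (4-3+1)! × 3! = 2 × 6 = 12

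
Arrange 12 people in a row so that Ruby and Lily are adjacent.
Treat as block: (12-1)! × 2! = 39916800 × 2 = 79833600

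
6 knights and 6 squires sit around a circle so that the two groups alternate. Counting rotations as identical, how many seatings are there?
Fix one of the knights: (6-1)! ways for the remaining knights, × 6! ways for the squires = 120 × 720 = 86400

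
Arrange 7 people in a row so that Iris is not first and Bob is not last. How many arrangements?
By inclusion-exclusion: 7! - 2×(7-1)! + (7-2)! = 5040 - 1440 + 120 = 3720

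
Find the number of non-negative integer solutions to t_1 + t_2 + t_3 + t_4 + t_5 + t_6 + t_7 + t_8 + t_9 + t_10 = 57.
C(57+10-1, 10-1) = C(66, 9) = 37014131440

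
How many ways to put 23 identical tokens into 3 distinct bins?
C(23+3-1, 3-1) = C(25, 2) = 300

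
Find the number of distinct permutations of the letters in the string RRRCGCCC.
8! / (4! × 1! × 3!) = 280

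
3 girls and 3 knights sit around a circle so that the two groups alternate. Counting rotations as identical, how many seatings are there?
Fix one of the girls: (3-1)! ways for the remaining girls, × 3! ways for the knights = 2 × 6 = 12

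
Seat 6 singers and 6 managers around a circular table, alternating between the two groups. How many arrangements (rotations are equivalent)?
Fix one of the singers: (6-1)! ways for the remaining singers, × 6! ways for the managers = 120 × 720 = 86400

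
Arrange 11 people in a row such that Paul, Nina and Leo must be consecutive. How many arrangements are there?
Treat the 3 as one block: (11-3+1)! × 3! = 362880 × 6 = 2177280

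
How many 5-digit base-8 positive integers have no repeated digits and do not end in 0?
Last digit: 7 nonzero choices. First digit: 6 (nonzero, ≠last). Middle 3: P(6,3) = 120. Total = 5040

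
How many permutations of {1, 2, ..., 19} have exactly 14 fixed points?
Choose the 14 fixed points C(19,14) = 11628, derange the rest: !5 = Σ_{j=0}^{5} (-1)^j·5!/j! = 120 - 120 + 60 - 20 + 5 - 1 = 44. Product = 11628 × 44 = 511632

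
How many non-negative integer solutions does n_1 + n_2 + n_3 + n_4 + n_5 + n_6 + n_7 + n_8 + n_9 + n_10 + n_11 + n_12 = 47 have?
C(47+12-1, 12-1) = C(58, 11) = 227692286640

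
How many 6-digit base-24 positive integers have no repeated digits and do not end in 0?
Last digit: 23 nonzero choices. First digit: 22 (nonzero, ≠last). Middle 4: P(22,4) = 175560. Total = 88833360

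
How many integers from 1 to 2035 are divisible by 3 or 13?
⌊2035/3⌋ + ⌊2035/13⌋ - ⌊2035/39⌋ = 678 + 156 - 52 = 782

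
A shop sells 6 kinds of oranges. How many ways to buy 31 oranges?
C(31+6-1, 6-1) = C(36, 5) = 376992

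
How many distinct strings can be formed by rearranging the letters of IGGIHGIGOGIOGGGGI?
17! / (5! × 1! × 2! × 9!) = 4084080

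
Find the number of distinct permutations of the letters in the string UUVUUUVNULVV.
12! / (1! × 4! × 1! × 6!) = 27720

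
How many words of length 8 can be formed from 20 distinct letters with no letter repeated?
P(20,8) = 20!/(20-8)! = 5079110400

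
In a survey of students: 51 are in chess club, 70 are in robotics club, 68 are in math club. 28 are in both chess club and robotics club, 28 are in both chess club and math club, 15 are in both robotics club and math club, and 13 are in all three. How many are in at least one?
|A∪B∪C| = 51+70+68-28-28-15+13 = 131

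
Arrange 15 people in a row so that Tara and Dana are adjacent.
Treat as block: (15-1)! × 2! = 87178291200 × 2 = 174356582400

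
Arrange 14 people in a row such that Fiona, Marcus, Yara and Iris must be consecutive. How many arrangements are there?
Treat the 4 as one block: (14-4+1)! × 4! = 39916800 × 24 = 958003200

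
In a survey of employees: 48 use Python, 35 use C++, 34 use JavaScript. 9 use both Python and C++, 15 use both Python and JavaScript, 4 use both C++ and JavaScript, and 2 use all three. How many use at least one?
|A∪B∪C| = 48+35+34-9-15-4+2 = 91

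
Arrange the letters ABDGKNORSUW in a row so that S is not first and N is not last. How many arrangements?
By inclusion-exclusion: 11! - 2×(11-1)! + (11-2)! = 39916800 - 7257600 + 362880 = 33022080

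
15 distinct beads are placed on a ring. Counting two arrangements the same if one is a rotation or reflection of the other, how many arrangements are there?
(15-1)!/2 = 87178291200/2 = 43589145600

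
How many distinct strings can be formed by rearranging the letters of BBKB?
4! / (3! × 1!) = 4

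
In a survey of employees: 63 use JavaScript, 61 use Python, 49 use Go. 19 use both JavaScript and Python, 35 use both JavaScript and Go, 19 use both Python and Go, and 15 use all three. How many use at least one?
|A∪B∪C| = 63+61+49-19-35-19+15 = 115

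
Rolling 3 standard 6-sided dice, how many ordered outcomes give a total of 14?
Coefficient of x^14 in (x + x² + ... + x^6)^3. By inclusion-exclusion on dice exceeding 6: Σ_j (-1)^j C(3,j)·C(14-1-6j, 2) = C(3,0)·C(13,2) - C(3,1)·C(7,2) = 1·78 - 3·21 = 15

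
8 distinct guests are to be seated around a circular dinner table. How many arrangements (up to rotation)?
Circular: fix one position, arrange the rest. (8-1)! = 5040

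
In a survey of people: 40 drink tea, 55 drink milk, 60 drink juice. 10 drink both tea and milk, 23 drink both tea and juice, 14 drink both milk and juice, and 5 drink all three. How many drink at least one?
|A∪B∪C| = 40+55+60-10-23-14+5 = 113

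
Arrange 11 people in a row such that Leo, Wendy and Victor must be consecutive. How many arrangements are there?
Treat the 3 as one block: (11-3+1)! × 3! = 362880 × 6 = 2177280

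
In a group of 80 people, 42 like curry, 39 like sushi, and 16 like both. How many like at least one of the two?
|A∪B| = |A| + |B| - |A∩B| = 42 + 39 - 16 = 65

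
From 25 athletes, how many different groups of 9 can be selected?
C(25,9) = 25!/(9!×16!) = 2042975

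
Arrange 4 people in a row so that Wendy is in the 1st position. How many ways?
Fix one position: (4-1)! = 6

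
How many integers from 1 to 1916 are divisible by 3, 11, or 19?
⌊1916/3⌋+⌊1916/11⌋+⌊1916/19⌋ - ⌊1916/33⌋-⌊1916/57⌋-⌊1916/209⌋ + ⌊1916/627⌋ = 638+174+100 - 58-33-9 + 3 = 815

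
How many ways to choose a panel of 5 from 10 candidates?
C(10,5) = 10!/(5!×5!) = 252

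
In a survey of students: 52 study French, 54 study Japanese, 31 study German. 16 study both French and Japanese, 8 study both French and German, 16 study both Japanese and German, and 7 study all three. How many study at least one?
|A∪B∪C| = 52+54+31-16-8-16+7 = 104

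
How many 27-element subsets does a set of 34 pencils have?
C(34,27) = 34!/(27!×7!) = 5379616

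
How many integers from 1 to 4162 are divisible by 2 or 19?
⌊4162/2⌋ + ⌊4162/19⌋ - ⌊4162/38⌋ = 2081 + 219 - 109 = 2191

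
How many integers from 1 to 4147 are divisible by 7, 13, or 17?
⌊4147/7⌋+⌊4147/13⌋+⌊4147/17⌋ - ⌊4147/91⌋-⌊4147/119⌋-⌊4147/221⌋ + ⌊4147/1547⌋ = 592+319+243 - 45-34-18 + 2 = 1059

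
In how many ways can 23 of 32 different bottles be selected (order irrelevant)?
C(32,23) = 32!/(23!×9!) = 28048800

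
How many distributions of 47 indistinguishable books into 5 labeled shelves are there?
C(47+5-1, 5-1) = C(51, 4) = 249900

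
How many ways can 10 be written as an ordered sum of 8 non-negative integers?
C(10+8-1, 8-1) = C(17, 7) = 19448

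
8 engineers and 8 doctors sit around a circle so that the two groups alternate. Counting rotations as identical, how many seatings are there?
Fix one of the engineers: (8-1)! ways for the remaining engineers, × 8! ways for the doctors = 5040 × 40320 = 203212800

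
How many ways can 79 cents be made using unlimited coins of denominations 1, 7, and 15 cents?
Coefficient of x^79 in 1/(1-x^1) · 1/(1-x^7) · 1/(1-x^15). Case on j = number of 15-cent coins (j = 0..5); remainder r = 79 - 15j is made from {1,7} in ⌊r/7⌋+1 ways. r = 79, 64, 49, 34, 19, 4 → 12 + 10 + 8 + 5 + 3 + 1 = 39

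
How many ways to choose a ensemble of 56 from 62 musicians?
C(62,56) = 62!/(56!×6!) = 61474519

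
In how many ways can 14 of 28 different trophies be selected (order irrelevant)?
C(28,14) = 28!/(14!×14!) = 40116600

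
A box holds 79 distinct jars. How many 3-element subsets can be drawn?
C(79,3) = 79!/(3!×76!) = 79079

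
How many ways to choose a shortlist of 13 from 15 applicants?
C(15,13) = 15!/(13!×2!) = 105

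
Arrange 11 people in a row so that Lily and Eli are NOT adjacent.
Total - adjacent = 11! - (11-1)!×2 = 39916800 - 7257600 = 32659200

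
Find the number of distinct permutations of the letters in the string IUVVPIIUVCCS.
12! / (1! × 3! × 1! × 2! × 3! × 2!) = 3326400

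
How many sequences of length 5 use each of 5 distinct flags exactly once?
5! = 120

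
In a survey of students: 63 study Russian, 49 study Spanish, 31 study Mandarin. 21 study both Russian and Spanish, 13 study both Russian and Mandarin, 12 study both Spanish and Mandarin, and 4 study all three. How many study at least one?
|A∪B∪C| = 63+49+31-21-13-12+4 = 101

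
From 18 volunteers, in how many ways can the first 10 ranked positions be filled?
P(18,10) = 18!/(18-10)! = 158789030400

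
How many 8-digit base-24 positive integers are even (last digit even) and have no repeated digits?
Last∈{0,2,4,6,8,10,12,14,16,18,20,22}. Last=0: 1235591280. Last nonzero: 11×22×P(22,6) = 13000569120. Total = 14236160400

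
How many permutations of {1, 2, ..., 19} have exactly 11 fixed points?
Choose the 11 fixed points C(19,11) = 75582, derange the rest: !8 = Σ_{j=0}^{8} (-1)^j·8!/j! = 40320 - 40320 + 20160 - 6720 + 1680 - 336 + 56 - 8 + 1 = 14833. Product = 75582 × 14833 = 1121107806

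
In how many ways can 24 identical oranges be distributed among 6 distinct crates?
C(24+6-1, 6-1) = C(29, 5) = 118755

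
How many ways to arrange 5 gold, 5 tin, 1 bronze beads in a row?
11! / (5! × 5! × 1!) = 2772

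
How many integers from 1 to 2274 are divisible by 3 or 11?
⌊2274/3⌋ + ⌊2274/11⌋ - ⌊2274/33⌋ = 758 + 206 - 68 = 896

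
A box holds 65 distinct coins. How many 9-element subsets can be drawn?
C(65,9) = 65!/(9!×56!) = 31966749880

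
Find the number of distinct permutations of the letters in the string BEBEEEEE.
8! / (6! × 2!) = 28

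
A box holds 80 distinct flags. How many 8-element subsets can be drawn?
C(80,8) = 80!/(8!×72!) = 28987537150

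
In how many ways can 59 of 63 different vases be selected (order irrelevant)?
C(63,59) = 63!/(59!×4!) = 595665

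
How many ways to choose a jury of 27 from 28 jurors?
C(28,27) = 28!/(27!×1!) = 28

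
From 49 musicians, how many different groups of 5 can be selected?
C(49,5) = 49!/(5!×44!) = 1906884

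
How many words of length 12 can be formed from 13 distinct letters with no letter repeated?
P(13,12) = 13!/(13-12)! = 6227020800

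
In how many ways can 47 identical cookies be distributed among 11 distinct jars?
C(47+11-1, 11-1) = C(57, 10) = 43183019880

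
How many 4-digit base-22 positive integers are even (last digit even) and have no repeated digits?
Last∈{0,2,4,6,8,10,12,14,16,18,20}. Last=0: 7980. Last nonzero: 10×20×P(20,2) = 76000. Total = 83980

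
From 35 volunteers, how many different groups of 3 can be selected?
C(35,3) = 35!/(3!×32!) = 6545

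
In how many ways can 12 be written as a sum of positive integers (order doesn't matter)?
Pentagonal recurrence p(n) = p(n-1) + p(n-2) - p(n-5) - p(n-7) + p(n-12) + p(n-15) - ... gives p(0..11) = 1, 1, 2, 3, 5, 7, 11, 15, 22, 30, 42, 56. p(12) = p(11) + p(10) - p(7) - p(5) + p(0) = 56 + 42 - 15 - 7 + 1 = 77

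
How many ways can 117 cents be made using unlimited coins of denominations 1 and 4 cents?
Coefficient of x^117 in 1/(1-x^1) · 1/(1-x^4). Use j coins of 4 for j = 0..⌊117/4⌋ = 29, the rest in 1s: 29 + 1 = 30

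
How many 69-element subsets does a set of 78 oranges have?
C(78,69) = 78!/(69!×9!) = 182364632450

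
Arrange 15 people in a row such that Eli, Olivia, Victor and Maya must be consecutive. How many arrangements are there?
Treat the 4 as one block: (15-4+1)! × 4! = 479001600 × 24 = 11496038400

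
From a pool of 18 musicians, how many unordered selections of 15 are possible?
C(18,15) = 18!/(15!×3!) = 816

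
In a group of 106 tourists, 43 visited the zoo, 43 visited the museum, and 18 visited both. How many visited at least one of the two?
|A∪B| = |A| + |B| - |A∩B| = 43 + 43 - 18 = 68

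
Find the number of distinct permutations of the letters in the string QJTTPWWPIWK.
11! / (1! × 2! × 1! × 3! × 2! × 1! × 1!) = 1663200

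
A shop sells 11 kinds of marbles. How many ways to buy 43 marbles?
C(43+11-1, 11-1) = C(53, 10) = 19499099620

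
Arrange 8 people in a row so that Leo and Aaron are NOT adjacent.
Total - adjacent = 8! - (8-1)!×2 = 40320 - 10080 = 30240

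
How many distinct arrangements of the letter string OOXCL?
5! / (1! × 1! × 2! × 1!) = 60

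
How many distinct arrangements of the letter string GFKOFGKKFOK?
11! / (3! × 4! × 2! × 2!) = 69300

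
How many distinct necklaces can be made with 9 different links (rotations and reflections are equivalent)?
(9-1)!/2 = 40320/2 = 20160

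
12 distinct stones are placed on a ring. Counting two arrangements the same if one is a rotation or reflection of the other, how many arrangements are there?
(12-1)!/2 = 39916800/2 = 19958400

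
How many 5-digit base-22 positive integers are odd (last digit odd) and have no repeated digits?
Last∈{1,3,5,7,9,11,13,15,17,19,21}. Last=0: 0. Last nonzero: 11×20×P(20,3) = 1504800. Total = 1504800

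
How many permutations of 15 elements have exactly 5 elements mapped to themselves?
Choose the 5 fixed points C(15,5) = 3003, derange the rest: !10 = Σ_{j=0}^{10} (-1)^j·10!/j! = 3628800 - 3628800 + 1814400 - 604800 + 151200 - 30240 + 5040 - 720 + 90 - 10 + 1 = 1334961. Product = 3003 × 1334961 = 4008887883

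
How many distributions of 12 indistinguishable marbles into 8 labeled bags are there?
C(12+8-1, 8-1) = C(19, 7) = 50388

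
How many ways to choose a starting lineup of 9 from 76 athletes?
C(76,9) = 76!/(9!×67!) = 142466675900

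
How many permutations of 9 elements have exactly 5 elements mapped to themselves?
Choose the 5 fixed points C(9,5) = 126, derange the rest: !4 = Σ_{j=0}^{4} (-1)^j·4!/j! = 24 - 24 + 12 - 4 + 1 = 9. Product = 126 × 9 = 1134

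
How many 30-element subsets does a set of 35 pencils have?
C(35,30) = 35!/(30!×5!) = 324632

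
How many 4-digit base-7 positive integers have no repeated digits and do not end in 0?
Last digit: 6 nonzero choices. First digit: 5 (nonzero, ≠last). Middle 2: P(5,2) = 20. Total = 600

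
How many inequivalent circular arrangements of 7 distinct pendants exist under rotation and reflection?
(7-1)!/2 = 720/2 = 360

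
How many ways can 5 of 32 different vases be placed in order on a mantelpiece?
P(32,5) = 32!/(32-5)! = 24165120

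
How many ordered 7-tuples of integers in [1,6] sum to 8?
Coefficient of x^8 in (x + x² + ... + x^6)^7. By inclusion-exclusion on dice exceeding 6: Σ_j (-1)^j C(7,j)·C(8-1-6j, 6) = C(7,0)·C(7,6) = 1·7 = 7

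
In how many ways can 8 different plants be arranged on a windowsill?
8! = 40320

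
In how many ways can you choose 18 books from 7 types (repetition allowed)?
C(18+7-1, 7-1) = C(24, 6) = 134596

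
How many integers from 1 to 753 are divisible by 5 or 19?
⌊753/5⌋ + ⌊753/19⌋ - ⌊753/95⌋ = 150 + 39 - 7 = 182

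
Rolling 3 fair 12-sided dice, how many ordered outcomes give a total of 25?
Coefficient of x^25 in (x + x² + ... + x^12)^3. By inclusion-exclusion on dice exceeding 12: Σ_j (-1)^j C(3,j)·C(25-1-12j, 2) = C(3,0)·C(24,2) - C(3,1)·C(12,2) = 1·276 - 3·66 = 78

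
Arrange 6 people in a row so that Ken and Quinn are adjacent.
Treat as block: (6-1)! × 2! = 120 × 2 = 240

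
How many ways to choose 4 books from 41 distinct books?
C(41,4) = 41!/(4!×37!) = 101270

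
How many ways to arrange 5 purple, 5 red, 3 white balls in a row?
13! / (5! × 5! × 3!) = 72072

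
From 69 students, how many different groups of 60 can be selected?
C(69,60) = 69!/(60!×9!) = 56672074888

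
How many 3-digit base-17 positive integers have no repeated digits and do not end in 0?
Last digit: 16 nonzero choices. First digit: 15 (nonzero, ≠last). Middle 1: P(15,1) = 15. Total = 3600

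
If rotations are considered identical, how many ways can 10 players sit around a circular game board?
Circular: fix one position, arrange the rest. (10-1)! = 362880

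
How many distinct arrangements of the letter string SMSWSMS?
7! / (2! × 4! × 1!) = 105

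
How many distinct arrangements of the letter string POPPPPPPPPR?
11! / (1! × 9! × 1!) = 110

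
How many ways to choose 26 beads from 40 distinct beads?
C(40,26) = 40!/(26!×14!) = 23206929840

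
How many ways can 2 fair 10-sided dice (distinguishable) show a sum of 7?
Coefficient of x^7 in (x + x² + ... + x^10)^2. By inclusion-exclusion on dice exceeding 10: Σ_j (-1)^j C(2,j)·C(7-1-10j, 1) = C(2,0)·C(6,1) = 1·6 = 6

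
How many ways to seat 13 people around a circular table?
Circular: fix one position, arrange the rest. (13-1)! = 479001600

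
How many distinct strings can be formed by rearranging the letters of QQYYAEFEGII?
11! / (1! × 1! × 2! × 2! × 2! × 2! × 1!) = 2494800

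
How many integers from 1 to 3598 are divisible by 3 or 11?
⌊3598/3⌋ + ⌊3598/11⌋ - ⌊3598/33⌋ = 1199 + 327 - 109 = 1417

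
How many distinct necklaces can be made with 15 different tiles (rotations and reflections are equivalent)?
(15-1)!/2 = 87178291200/2 = 43589145600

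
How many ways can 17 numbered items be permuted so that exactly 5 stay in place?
Choose the 5 fixed points C(17,5) = 6188, derange the rest: !12 = Σ_{j=0}^{12} (-1)^j·12!/j! = 479001600 - 479001600 + 239500800 - 79833600 + 19958400 - 3991680 + 665280 - 95040 + 11880 - 1320 + 132 - 12 + 1 = 176214841. Product = 6188 × 176214841 = 1090417436108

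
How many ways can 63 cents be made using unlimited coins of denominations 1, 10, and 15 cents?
Coefficient of x^63 in 1/(1-x^1) · 1/(1-x^10) · 1/(1-x^15). Case on j = number of 15-cent coins (j = 0..4); remainder r = 63 - 15j is made from {1,10} in ⌊r/10⌋+1 ways. r = 63, 48, 33, 18, 3 → 7 + 5 + 4 + 2 + 1 = 19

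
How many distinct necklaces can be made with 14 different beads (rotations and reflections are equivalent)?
(14-1)!/2 = 6227020800/2 = 3113510400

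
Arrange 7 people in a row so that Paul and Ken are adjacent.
Treat as block: (7-1)! × 2! = 720 × 2 = 1440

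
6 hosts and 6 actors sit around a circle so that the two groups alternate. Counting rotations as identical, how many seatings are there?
Fix one of the hosts: (6-1)! ways for the remaining hosts, × 6! ways for the actors = 120 × 720 = 86400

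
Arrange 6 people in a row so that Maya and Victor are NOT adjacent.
Total - adjacent = 6! - (6-1)!×2 = 720 - 240 = 480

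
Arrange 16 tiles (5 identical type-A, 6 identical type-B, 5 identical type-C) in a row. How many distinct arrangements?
16! / (5! × 6! × 5!) = 2018016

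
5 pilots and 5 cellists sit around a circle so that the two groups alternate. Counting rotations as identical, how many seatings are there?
Fix one of the pilots: (5-1)! ways for the remaining pilots, × 5! ways for the cellists = 24 × 120 = 2880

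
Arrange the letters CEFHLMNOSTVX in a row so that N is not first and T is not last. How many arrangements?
By inclusion-exclusion: 12! - 2×(12-1)! + (12-2)! = 479001600 - 79833600 + 3628800 = 402796800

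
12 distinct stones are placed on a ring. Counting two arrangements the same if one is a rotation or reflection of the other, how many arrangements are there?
(12-1)!/2 = 39916800/2 = 19958400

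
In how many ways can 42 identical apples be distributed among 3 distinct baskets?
C(42+3-1, 3-1) = C(44, 2) = 946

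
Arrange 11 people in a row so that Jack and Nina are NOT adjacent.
Total - adjacent = 11! - (11-1)!×2 = 39916800 - 7257600 = 32659200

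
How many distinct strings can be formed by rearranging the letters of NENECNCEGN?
10! / (1! × 2! × 3! × 4!) = 12600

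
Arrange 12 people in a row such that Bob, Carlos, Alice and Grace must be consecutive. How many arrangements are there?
Treat the 4 as one block: (12-4+1)! × 4! = 362880 × 24 = 8709120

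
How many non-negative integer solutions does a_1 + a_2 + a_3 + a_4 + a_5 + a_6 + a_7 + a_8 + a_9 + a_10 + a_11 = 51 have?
C(51+11-1, 11-1) = C(61, 10) = 90177170226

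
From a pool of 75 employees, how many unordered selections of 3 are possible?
C(75,3) = 75!/(3!×72!) = 67525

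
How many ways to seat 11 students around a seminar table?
Circular: fix one position, arrange the rest. (11-1)! = 3628800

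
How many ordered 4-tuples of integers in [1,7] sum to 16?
Coefficient of x^16 in (x + x² + ... + x^7)^4. By inclusion-exclusion on dice exceeding 7: Σ_j (-1)^j C(4,j)·C(16-1-7j, 3) = C(4,0)·C(15,3) - C(4,1)·C(8,3) = 1·455 - 4·56 = 231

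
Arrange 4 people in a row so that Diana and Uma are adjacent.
Treat as block: (4-1)! × 2! = 6 × 2 = 12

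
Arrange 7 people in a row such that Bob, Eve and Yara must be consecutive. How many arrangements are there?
Treat the 3 as one block: (7-3+1)! × 3! = 120 × 6 = 720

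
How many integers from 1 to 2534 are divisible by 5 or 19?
⌊2534/5⌋ + ⌊2534/19⌋ - ⌊2534/95⌋ = 506 + 133 - 26 = 613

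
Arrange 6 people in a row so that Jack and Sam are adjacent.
Treat as block: (6-1)! × 2! = 120 × 2 = 240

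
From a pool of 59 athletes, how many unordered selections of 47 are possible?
C(59,47) = 59!/(47!×12!) = 1119487075980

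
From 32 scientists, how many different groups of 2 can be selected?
C(32,2) = 32!/(2!×30!) = 496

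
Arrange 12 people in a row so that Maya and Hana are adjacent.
Treat as block: (12-1)! × 2! = 39916800 × 2 = 79833600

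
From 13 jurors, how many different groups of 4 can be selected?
C(13,4) = 13!/(4!×9!) = 715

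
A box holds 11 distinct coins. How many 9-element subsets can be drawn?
C(11,9) = 11!/(9!×2!) = 55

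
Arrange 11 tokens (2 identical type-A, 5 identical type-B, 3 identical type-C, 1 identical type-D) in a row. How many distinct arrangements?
11! / (2! × 5! × 3! × 1!) = 27720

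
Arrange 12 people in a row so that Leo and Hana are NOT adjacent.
Total - adjacent = 12! - (12-1)!×2 = 479001600 - 79833600 = 399168000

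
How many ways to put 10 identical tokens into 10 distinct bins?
C(10+10-1, 10-1) = C(19, 9) = 92378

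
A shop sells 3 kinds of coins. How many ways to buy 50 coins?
C(50+3-1, 3-1) = C(52, 2) = 1326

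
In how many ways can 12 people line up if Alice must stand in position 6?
Fix one position: (12-1)! = 39916800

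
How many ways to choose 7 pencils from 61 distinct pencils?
C(61,7) = 61!/(7!×54!) = 436270780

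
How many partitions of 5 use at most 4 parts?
By conjugation, equals partitions of 5 into parts ≤ 4. Let r_j(i) = number of partitions of i into parts ≤ j, for i = 0..5. r_1(i) = 1 for all i; r_j(i) = r_{j-1}(i) + r_j(i-j). Rows j = 2..4: ≤2: 1 1 2 2 3 3; ≤3: 1 1 2 3 4 5; ≤4: 1 1 2 3 5 6. r_4(5) = 6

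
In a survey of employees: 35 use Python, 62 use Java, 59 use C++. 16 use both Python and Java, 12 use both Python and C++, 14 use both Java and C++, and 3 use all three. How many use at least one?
|A∪B∪C| = 35+62+59-16-12-14+3 = 117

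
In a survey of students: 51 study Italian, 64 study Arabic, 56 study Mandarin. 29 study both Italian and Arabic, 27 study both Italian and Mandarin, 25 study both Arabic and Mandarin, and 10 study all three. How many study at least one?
|A∪B∪C| = 51+64+56-29-27-25+10 = 100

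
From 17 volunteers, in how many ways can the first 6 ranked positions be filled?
P(17,6) = 17!/(17-6)! = 8910720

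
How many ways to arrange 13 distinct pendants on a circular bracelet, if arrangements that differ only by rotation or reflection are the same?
(13-1)!/2 = 479001600/2 = 239500800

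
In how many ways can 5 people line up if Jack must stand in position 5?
Fix one position: (5-1)! = 24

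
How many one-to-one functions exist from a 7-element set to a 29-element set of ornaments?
P(29,7) = 29!/(29-7)! = 7866331200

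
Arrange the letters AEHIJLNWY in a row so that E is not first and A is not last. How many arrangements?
By inclusion-exclusion: 9! - 2×(9-1)! + (9-2)! = 362880 - 80640 + 5040 = 287280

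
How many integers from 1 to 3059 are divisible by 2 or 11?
⌊3059/2⌋ + ⌊3059/11⌋ - ⌊3059/22⌋ = 1529 + 278 - 139 = 1668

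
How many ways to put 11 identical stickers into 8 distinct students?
C(11+8-1, 8-1) = C(18, 7) = 31824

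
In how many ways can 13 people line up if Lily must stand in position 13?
Fix one position: (13-1)! = 479001600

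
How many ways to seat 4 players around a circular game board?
Circular: fix one position, arrange the rest. (4-1)! = 6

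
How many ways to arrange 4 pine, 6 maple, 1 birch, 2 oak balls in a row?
13! / (4! × 6! × 1! × 2!) = 180180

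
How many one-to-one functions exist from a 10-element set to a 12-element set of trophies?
P(12,10) = 12!/(12-10)! = 239500800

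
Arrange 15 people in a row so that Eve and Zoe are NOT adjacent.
Total - adjacent = 15! - (15-1)!×2 = 1307674368000 - 174356582400 = 1133317785600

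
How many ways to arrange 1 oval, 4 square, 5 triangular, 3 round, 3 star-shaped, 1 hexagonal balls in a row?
17! / (1! × 4! × 5! × 3! × 3! × 1!) = 3430627200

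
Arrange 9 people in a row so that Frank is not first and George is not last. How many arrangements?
By inclusion-exclusion: 9! - 2×(9-1)! + (9-2)! = 362880 - 80640 + 5040 = 287280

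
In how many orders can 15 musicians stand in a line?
15! = 1307674368000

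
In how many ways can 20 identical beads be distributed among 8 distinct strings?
C(20+8-1, 8-1) = C(27, 7) = 888030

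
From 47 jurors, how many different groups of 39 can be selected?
C(47,39) = 47!/(39!×8!) = 314457495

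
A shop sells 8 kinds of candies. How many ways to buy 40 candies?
C(40+8-1, 8-1) = C(47, 7) = 62891499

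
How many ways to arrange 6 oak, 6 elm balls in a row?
12! / (6! × 6!) = 924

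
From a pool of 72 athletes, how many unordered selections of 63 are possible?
C(72,63) = 72!/(63!×9!) = 85113005120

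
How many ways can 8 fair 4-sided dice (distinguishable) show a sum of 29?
Coefficient of x^29 in (x + x² + ... + x^4)^8. By inclusion-exclusion on dice exceeding 4: Σ_j (-1)^j C(8,j)·C(29-1-4j, 7) = C(8,0)·C(28,7) - C(8,1)·C(24,7) + C(8,2)·C(20,7) - C(8,3)·C(16,7) + C(8,4)·C(12,7) - C(8,5)·C(8,7) = 1·1184040 - 8·346104 + 28·77520 - 56·11440 + 70·792 - 56·8 = 120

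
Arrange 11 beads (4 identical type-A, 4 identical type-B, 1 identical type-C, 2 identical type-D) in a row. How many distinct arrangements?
11! / (4! × 4! × 1! × 2!) = 34650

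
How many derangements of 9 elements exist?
!9 = Σ_{j=0}^{9} (-1)^j·9!/j! = 362880 - 362880 + 181440 - 60480 + 15120 - 3024 + 504 - 72 + 9 - 1 = 133496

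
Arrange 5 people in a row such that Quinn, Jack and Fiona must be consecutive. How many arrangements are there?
Treat the 3 as one block: (5-3+1)! × 3! = 6 × 6 = 36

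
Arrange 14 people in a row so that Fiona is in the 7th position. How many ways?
Fix one position: (14-1)! = 6227020800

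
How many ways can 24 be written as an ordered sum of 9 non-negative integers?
C(24+9-1, 9-1) = C(32, 8) = 10518300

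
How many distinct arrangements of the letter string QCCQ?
4! / (2! × 2!) = 6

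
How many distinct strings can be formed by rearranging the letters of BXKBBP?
6! / (3! × 1! × 1! × 1!) = 120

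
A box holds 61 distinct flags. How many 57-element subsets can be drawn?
C(61,57) = 61!/(57!×4!) = 521855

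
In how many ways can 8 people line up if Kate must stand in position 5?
Fix one position: (8-1)! = 5040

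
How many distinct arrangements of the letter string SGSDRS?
6! / (3! × 1! × 1! × 1!) = 120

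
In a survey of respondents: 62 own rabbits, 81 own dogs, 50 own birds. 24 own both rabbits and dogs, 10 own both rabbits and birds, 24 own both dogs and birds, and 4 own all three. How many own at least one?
|A∪B∪C| = 62+81+50-24-10-24+4 = 139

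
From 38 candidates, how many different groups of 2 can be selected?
C(38,2) = 38!/(2!×36!) = 703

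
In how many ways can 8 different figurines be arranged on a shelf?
8! = 40320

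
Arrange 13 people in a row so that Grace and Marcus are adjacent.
Treat as block: (13-1)! × 2! = 479001600 × 2 = 958003200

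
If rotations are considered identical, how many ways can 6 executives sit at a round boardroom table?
Circular: fix one position, arrange the rest. (6-1)! = 120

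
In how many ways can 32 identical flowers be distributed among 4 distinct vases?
C(32+4-1, 4-1) = C(35, 3) = 6545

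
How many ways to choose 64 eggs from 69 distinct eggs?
C(69,64) = 69!/(64!×5!) = 11238513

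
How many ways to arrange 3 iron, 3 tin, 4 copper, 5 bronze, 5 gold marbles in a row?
20! / (3! × 3! × 4! × 5! × 5!) = 195545750400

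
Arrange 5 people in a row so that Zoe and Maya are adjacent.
Treat as block: (5-1)! × 2! = 24 × 2 = 48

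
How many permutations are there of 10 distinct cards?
10! = 3628800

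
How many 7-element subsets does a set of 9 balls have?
C(9,7) = 9!/(7!×2!) = 36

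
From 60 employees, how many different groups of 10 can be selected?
C(60,10) = 60!/(10!×50!) = 75394027566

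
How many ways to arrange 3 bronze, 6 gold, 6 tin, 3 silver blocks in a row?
18! / (3! × 6! × 6! × 3!) = 343062720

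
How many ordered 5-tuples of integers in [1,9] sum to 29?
Coefficient of x^29 in (x + x² + ... + x^9)^5. By inclusion-exclusion on dice exceeding 9: Σ_j (-1)^j C(5,j)·C(29-1-9j, 4) = C(5,0)·C(28,4) - C(5,1)·C(19,4) + C(5,2)·C(10,4) = 1·20475 - 5·3876 + 10·210 = 3195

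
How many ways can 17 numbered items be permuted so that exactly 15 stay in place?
Choose the 15 fixed points C(17,15) = 136, derange the rest: !2 = Σ_{j=0}^{2} (-1)^j·2!/j! = 2 - 2 + 1 = 1. Product = 136 × 1 = 136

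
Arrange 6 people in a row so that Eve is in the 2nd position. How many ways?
Fix one position: (6-1)! = 120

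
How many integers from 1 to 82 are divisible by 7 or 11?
⌊82/7⌋ + ⌊82/11⌋ - ⌊82/77⌋ = 11 + 7 - 1 = 17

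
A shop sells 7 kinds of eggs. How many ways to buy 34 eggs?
C(34+7-1, 7-1) = C(40, 6) = 3838380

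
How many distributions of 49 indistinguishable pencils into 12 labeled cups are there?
C(49+12-1, 12-1) = C(60, 11) = 342700125300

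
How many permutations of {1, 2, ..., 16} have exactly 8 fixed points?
Choose the 8 fixed points C(16,8) = 12870, derange the rest: !8 = Σ_{j=0}^{8} (-1)^j·8!/j! = 40320 - 40320 + 20160 - 6720 + 1680 - 336 + 56 - 8 + 1 = 14833. Product = 12870 × 14833 = 190900710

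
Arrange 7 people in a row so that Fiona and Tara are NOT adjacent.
Total - adjacent = 7! - (7-1)!×2 = 5040 - 1440 = 3600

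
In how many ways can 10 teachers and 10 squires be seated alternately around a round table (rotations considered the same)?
Fix one of the teachers: (10-1)! ways for the remaining teachers, × 10! ways for the squires = 362880 × 3628800 = 1316818944000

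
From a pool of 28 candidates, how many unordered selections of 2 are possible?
C(28,2) = 28!/(2!×26!) = 378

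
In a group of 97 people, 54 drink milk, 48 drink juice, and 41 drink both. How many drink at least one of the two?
|A∪B| = |A| + |B| - |A∩B| = 54 + 48 - 41 = 61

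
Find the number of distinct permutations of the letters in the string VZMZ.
4! / (1! × 2! × 1!) = 12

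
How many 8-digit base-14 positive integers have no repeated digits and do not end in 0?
Last digit: 13 nonzero choices. First digit: 12 (nonzero, ≠last). Middle 6: P(12,6) = 665280. Total = 103783680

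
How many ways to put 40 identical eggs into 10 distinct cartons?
C(40+10-1, 10-1) = C(49, 9) = 2054455634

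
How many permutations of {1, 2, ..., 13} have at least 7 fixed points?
Exactly j fixed points: C(13,j)·!(13-j); sum over j ≥ 7 (derangement numbers via !m = (m-1)·(!(m-1) + !(m-2)): !0..!6 = 1, 0, 1, 2, 9, 44, 265). Σ_{j=7}^{13} C(13,j)·!(13-j) = C(13,7)·!6 + C(13,8)·!5 + C(13,9)·!4 + C(13,10)·!3 + C(13,11)·!2 + C(13,12)·!1 + C(13,13)·!0 = 1716·265 + 1287·44 + 715·9 + 286·2 + 78·1 + 13·0 + 1·1 = 518454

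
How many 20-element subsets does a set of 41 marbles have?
C(41,20) = 41!/(20!×21!) = 269128937220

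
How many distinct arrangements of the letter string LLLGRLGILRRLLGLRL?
17! / (9! × 3! × 4! × 1!) = 6806800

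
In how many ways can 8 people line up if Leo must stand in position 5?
Fix one position: (8-1)! = 5040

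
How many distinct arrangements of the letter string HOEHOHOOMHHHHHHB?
16! / (9! × 1! × 1! × 1! × 4!) = 2402400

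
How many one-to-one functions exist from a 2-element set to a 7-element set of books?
P(7,2) = 7!/(7-2)! = 42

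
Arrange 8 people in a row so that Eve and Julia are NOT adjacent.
Total - adjacent = 8! - (8-1)!×2 = 40320 - 10080 = 30240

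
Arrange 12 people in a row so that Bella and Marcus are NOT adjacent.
Total - adjacent = 12! - (12-1)!×2 = 479001600 - 79833600 = 399168000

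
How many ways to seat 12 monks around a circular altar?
Circular: fix one position, arrange the rest. (12-1)! = 39916800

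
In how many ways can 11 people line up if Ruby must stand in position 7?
Fix one position: (11-1)! = 3628800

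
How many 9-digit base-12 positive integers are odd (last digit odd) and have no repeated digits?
Last∈{1,3,5,7,9,11}. Last=0: 0. Last nonzero: 6×10×P(10,7) = 36288000. Total = 36288000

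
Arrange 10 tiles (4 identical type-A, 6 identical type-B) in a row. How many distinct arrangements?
10! / (4! × 6!) = 210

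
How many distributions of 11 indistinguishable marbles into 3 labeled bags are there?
C(11+3-1, 3-1) = C(13, 2) = 78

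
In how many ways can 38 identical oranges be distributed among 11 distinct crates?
C(38+11-1, 11-1) = C(48, 10) = 6540715896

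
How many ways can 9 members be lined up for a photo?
9! = 362880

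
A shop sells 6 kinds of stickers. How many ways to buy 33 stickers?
C(33+6-1, 6-1) = C(38, 5) = 501942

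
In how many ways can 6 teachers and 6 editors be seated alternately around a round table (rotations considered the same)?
Fix one of the teachers: (6-1)! ways for the remaining teachers, × 6! ways for the editors = 120 × 720 = 86400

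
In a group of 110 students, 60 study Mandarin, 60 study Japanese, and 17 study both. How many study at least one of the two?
|A∪B| = |A| + |B| - |A∩B| = 60 + 60 - 17 = 103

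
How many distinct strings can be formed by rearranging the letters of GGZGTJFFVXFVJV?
14! / (1! × 2! × 3! × 1! × 3! × 1! × 3!) = 201801600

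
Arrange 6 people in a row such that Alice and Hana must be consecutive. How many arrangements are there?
Treat the 2 as one block: (6-2+1)! × 2! = 120 × 2 = 240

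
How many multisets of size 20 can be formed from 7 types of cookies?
C(20+7-1, 7-1) = C(26, 6) = 230230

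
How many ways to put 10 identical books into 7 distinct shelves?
C(10+7-1, 7-1) = C(16, 6) = 8008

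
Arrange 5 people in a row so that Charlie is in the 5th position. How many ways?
Fix one position: (5-1)! = 24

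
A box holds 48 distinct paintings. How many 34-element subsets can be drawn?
C(48,34) = 48!/(34!×14!) = 482320623240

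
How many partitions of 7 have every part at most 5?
Let r_j(i) = number of partitions of i into parts ≤ j, for i = 0..7. r_1(i) = 1 for all i; r_j(i) = r_{j-1}(i) + r_j(i-j). Rows j = 2..5: ≤2: 1 1 2 2 3 3 4 4; ≤3: 1 1 2 3 4 5 7 8; ≤4: 1 1 2 3 5 6 9 11; ≤5: 1 1 2 3 5 7 10 13. r_5(7) = 13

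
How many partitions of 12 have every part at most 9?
Let r_j(i) = number of partitions of i into parts ≤ j, for i = 0..12. r_1(i) = 1 for all i; r_j(i) = r_{j-1}(i) + r_j(i-j). Rows j = 2..9: ≤2: 1 1 2 2 3 3 4 4 5 5 6 6 7; ≤3: 1 1 2 3 4 5 7 8 10 12 14 16 19; ≤4: 1 1 2 3 5 6 9 11 15 18 23 27 34; ≤5: 1 1 2 3 5 7 10 13 18 23 30 37 47; ≤6: 1 1 2 3 5 7 11 14 20 26 35 44 58; ≤7: 1 1 2 3 5 7 11 15 21 28 38 49 65; ≤8: 1 1 2 3 5 7 11 15 22 29 40 52 70; ≤9: 1 1 2 3 5 7 11 15 22 30 41 54 73. r_9(12) = 73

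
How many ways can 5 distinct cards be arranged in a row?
5! = 120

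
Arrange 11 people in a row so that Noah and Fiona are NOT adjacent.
Total - adjacent = 11! - (11-1)!×2 = 39916800 - 7257600 = 32659200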